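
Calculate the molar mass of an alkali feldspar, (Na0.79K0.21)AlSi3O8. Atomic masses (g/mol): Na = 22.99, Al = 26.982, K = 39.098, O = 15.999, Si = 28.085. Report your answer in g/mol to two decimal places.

M = 0.79×22.99 + 0.21×39.098 + 1×26.982 + 3×28.085 + 8×15.999

265.60 g/mol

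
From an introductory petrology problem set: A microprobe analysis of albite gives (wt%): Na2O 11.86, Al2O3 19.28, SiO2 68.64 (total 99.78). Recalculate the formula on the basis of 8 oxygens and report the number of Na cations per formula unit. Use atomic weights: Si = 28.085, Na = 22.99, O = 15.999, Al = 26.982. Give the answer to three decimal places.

Na2O (M=61.979): mol = 0.19136; Na = 0.38272, O = 0.19136.
Al2O3 (M=101.961): mol = 0.18909; Al = 0.37818, O = 0.56727.
SiO2 (M=60.083): mol = 1.14242; Si = 1.14242, O = 2.28484.
ΣO = 3.04347; factor = 8/ΣO = 2.62858.
Na apfu = 0.38272 × 2.62858 = 1.006.

1.006 Na apfu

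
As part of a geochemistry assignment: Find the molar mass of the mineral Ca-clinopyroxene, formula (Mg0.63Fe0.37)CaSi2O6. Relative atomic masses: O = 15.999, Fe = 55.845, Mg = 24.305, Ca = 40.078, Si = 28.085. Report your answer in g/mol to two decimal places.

The formula mass is the sum 0.63(24.305) + 0.37(55.845) + 1(40.078) + 2(28.085) + 6(15.999).

228.22 g/mol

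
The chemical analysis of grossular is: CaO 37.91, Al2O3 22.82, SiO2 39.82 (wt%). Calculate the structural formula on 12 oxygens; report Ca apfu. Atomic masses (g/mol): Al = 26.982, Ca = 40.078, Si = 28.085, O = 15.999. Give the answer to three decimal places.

37.91 wt% CaO ÷ 56.077 g/mol = 0.67603 mol, giving 0.67603 Ca and 0.67603 O.
22.82 wt% Al2O3 ÷ 101.961 g/mol = 0.22381 mol, giving 0.44762 Al and 0.67143 O.
39.82 wt% SiO2 ÷ 60.083 g/mol = 0.66275 mol, giving 0.66275 Si and 1.32550 O.
Oxygen sums to 2.67296; scaling by 12/2.67296 = 4.48941 puts the formula on 12 O.
Ca: 0.67603 × 4.48941 = 3.035 atoms per formula unit.

3.035 Ca apfu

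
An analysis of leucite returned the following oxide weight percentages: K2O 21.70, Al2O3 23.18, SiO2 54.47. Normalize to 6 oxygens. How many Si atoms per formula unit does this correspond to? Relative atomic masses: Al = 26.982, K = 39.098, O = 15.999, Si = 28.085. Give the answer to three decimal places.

K2O: 21.70/94.195 = 0.23037 mol → 0.46074 mol K, 0.23037 mol O.
Al2O3: 23.18/101.961 = 0.22734 mol → 0.45468 mol Al, 0.68202 mol O.
SiO2: 54.47/60.083 = 0.90658 mol → 0.90658 mol Si, 1.81316 mol O.
Total oxygen = 2.72555 mol. Normalization factor = 6/2.72555 = 2.20139.
Si per 6 O = 0.90658 × 2.20139 = 1.996.

1.996 Si apfu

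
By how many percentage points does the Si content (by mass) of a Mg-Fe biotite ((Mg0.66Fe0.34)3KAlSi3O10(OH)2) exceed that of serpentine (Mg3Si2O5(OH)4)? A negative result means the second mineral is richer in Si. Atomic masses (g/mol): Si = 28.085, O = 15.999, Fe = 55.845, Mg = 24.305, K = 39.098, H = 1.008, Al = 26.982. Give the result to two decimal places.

M((Mg0.66Fe0.34)3KAlSi3O10(OH)2) = 449.425 g/mol, so wt% Si = 84.255/449.425 × 100 = 18.75%.
M(Mg3Si2O5(OH)4) = 277.108 g/mol, so wt% Si = 56.170/277.108 × 100 = 20.27%.
18.75 − 20.27 = -1.52 pp.

-1.52 percentage points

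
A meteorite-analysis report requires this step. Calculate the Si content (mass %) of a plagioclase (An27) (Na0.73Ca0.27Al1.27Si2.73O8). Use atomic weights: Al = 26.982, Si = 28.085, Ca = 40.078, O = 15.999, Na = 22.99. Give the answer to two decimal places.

Molar mass of Na0.73Ca0.27Al1.27Si2.73O8: 0.73·22.99 + 0.27·40.078 + 1.27·26.982 + 2.73·28.085 + 8·15.999 = 266.535 g/mol.
Mass of Si per formula unit: 2.73 × 28.085 = 76.672 g.
Weight fraction Si = 76.672 / 266.535 = 0.2877.

28.77 mass %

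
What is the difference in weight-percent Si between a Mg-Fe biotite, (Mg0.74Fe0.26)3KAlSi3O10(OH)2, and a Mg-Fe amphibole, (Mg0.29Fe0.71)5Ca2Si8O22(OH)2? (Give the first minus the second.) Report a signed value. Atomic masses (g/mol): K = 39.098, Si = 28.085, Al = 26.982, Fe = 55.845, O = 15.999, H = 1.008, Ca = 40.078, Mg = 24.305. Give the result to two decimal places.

-5.24 percentage points

Si in (Mg0.74Fe0.26)3KAlSi3O10(OH)2: molar mass 441.855 g/mol; 3×28.085 = 84.255 g → 19.07 wt%.
Si in (Mg0.29Fe0.71)5Ca2Si8O22(OH)2: molar mass 924.320 g/mol; 8×28.085 = 224.680 g → 24.31 wt%.
Difference = 19.07 − 24.31 = -5.24 percentage points.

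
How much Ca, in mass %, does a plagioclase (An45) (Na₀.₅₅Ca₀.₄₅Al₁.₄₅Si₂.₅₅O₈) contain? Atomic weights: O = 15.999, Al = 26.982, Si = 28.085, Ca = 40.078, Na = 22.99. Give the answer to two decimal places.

Molar mass of Na₀.₅₅Ca₀.₄₅Al₁.₄₅Si₂.₅₅O₈: 0.55·22.99 + 0.45·40.078 + 1.45·26.982 + 2.55·28.085 + 8·15.999 = 269.412 g/mol.
Mass of Ca per formula unit: 0.45 × 40.078 = 18.035 g.
Weight fraction Ca = 18.035 / 269.412 = 0.0669.

6.69 mass %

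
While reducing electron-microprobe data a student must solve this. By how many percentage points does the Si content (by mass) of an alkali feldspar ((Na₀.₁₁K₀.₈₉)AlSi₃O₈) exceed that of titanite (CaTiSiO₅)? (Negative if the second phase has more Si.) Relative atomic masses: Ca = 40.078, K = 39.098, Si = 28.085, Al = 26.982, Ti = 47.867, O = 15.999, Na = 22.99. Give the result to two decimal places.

First mineral: 84.255 g Si in 276.555 g formula = 30.47 wt% Si.
Second mineral: 28.085 g Si in 196.025 g formula = 14.33 wt% Si.
30.47% − 14.33% gives a difference of 16.14 percentage points.

16.14 percentage points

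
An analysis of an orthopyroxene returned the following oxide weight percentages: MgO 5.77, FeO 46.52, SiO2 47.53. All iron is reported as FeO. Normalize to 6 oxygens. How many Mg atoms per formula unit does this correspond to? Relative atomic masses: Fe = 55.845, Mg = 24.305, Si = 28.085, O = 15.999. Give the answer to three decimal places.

0.362 Mg apfu

5.77 wt% MgO ÷ 40.304 g/mol = 0.14316 mol, giving 0.14316 Mg and 0.14316 O.
46.52 wt% FeO ÷ 71.844 g/mol = 0.64751 mol, giving 0.64751 Fe and 0.64751 O.
47.53 wt% SiO2 ÷ 60.083 g/mol = 0.79107 mol, giving 0.79107 Si and 1.58214 O.
Oxygen sums to 2.37281; scaling by 6/2.37281 = 2.52865 puts the formula on 6 O.
Mg: 0.14316 × 2.52865 = 0.362 atoms per formula unit.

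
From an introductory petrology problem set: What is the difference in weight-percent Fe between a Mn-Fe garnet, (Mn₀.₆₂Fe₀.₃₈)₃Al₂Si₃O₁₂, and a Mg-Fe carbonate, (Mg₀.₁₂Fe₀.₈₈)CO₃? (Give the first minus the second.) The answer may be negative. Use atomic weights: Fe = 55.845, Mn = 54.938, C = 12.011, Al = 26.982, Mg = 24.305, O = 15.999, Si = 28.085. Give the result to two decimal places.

Fe in (Mn₀.₆₂Fe₀.₃₈)₃Al₂Si₃O₁₂: molar mass 496.055 g/mol; 1.14×55.845 = 63.663 g → 12.83 wt%.
Fe in (Mg₀.₁₂Fe₀.₈₈)CO₃: molar mass 112.068 g/mol; 0.88×55.845 = 49.144 g → 43.85 wt%.
Difference = 12.83 − 43.85 = -31.02 percentage points.

-31.02 percentage points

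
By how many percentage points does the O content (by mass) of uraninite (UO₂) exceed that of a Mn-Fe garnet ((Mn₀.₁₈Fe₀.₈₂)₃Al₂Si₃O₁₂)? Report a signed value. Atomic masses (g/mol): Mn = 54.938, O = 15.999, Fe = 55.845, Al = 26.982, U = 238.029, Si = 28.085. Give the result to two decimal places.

-26.76 percentage points

First mineral: 31.998 g O in 270.027 g formula = 11.85 wt% O.
Second mineral: 191.988 g O in 497.252 g formula = 38.61 wt% O.
11.85% − 38.61% gives a difference of -26.76 percentage points.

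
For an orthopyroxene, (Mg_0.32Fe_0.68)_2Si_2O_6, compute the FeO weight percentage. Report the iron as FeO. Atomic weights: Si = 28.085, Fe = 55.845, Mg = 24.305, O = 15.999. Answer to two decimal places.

40.10 wt%

Formula mass = 243.668 g/mol.
1.36 Fe → 1.3600 mol FeO per formula unit; M(FeO) = 71.844, so FeO mass = 97.708 g.
97.708/243.668 × 100 = 40.10 wt%.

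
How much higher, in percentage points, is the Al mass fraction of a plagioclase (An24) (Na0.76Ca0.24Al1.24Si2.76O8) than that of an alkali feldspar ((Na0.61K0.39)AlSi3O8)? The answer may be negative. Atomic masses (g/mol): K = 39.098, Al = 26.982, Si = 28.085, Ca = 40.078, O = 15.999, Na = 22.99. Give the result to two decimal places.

2.53 percentage points

Al in Na0.76Ca0.24Al1.24Si2.76O8: molar mass 266.055 g/mol; 1.24×26.982 = 33.458 g → 12.58 wt%.
Al in (Na0.61K0.39)AlSi3O8: molar mass 268.501 g/mol; 1×26.982 = 26.982 g → 10.05 wt%.
Difference = 12.58 − 10.05 = 2.53 percentage points.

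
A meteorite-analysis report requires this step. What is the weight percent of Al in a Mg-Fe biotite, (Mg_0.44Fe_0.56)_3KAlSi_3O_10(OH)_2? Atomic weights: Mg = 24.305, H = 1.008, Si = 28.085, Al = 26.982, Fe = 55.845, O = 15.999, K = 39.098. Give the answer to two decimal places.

M((Mg_0.44Fe_0.56)_3KAlSi_3O_10(OH)_2) = 470.241 g/mol.
Al contributes 1 × 26.982 = 26.982 g per mole.
26.982/470.241 = 0.0574 → 5.74%.

5.74 mass %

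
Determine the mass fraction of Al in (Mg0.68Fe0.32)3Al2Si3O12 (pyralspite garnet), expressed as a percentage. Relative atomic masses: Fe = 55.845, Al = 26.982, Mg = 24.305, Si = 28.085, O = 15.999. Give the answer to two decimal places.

12.45 mass %

M((Mg0.68Fe0.32)3Al2Si3O12) = 433.400 g/mol.
Al contributes 2 × 26.982 = 53.964 g per mole.
53.964/433.400 = 0.1245 → 12.45%.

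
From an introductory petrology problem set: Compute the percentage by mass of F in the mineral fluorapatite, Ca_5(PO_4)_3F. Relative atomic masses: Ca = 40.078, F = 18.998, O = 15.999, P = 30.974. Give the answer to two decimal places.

Formula mass = 5×40.078 + 3×30.974 + 12×15.999 + 1×18.998 = 504.298 g/mol, of which 18.998 g is F.
So F makes up 18.998/504.298 = 0.0377 of the mass, i.e. 3.77%.

3.77 wt%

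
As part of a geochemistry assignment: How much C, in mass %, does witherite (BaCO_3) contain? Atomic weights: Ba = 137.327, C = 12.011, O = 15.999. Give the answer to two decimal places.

M(BaCO_3) = 197.335 g/mol.
C contributes 1 × 12.011 = 12.011 g per mole.
12.011/197.335 = 0.0609 → 6.09%.

6.09 mass %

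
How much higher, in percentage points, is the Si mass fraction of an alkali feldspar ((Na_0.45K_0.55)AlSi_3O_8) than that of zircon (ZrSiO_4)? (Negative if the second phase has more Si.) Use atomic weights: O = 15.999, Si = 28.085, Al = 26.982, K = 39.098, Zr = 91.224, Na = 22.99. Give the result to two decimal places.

First mineral: 84.255 g Si in 271.078 g formula = 31.08 wt% Si.
Second mineral: 28.085 g Si in 183.305 g formula = 15.32 wt% Si.
31.08% − 15.32% gives a difference of 15.76 percentage points.

15.76 percentage points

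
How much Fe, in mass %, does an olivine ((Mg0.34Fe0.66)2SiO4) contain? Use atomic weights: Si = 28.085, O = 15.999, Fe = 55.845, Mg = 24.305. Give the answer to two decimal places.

M((Mg0.34Fe0.66)2SiO4) = 182.324 g/mol.
Fe contributes 1.32 × 55.845 = 73.715 g per mole.
73.715/182.324 = 0.4043 → 40.43%.

40.43 mass %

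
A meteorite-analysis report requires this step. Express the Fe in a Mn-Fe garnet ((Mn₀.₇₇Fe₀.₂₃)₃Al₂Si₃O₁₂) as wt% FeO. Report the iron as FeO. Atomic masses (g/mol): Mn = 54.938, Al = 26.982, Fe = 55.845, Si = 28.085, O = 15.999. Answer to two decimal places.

Formula mass = 495.647 g/mol.
0.69 Fe → 0.6900 mol FeO per formula unit; M(FeO) = 71.844, so FeO mass = 49.572 g.
49.572/495.647 × 100 = 10.00 wt%.

10.00 wt%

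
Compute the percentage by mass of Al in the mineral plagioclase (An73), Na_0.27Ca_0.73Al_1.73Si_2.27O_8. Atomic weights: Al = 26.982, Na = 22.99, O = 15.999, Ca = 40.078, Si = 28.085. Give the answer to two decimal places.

Formula mass = 0.27*22.99 + 0.73*40.078 + 1.73*26.982 + 2.27*28.085 + 8*15.999 = 273.888 g/mol, of which 46.679 g is Al.
So Al makes up 46.679/273.888 = 0.1704 of the mass, i.e. 17.04%.

17.04 weight percent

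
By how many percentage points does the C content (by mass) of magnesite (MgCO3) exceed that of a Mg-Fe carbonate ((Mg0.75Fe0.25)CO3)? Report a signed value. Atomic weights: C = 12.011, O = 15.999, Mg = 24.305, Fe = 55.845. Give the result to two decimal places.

1.22 percentage points

M(MgCO3) = 84.313 g/mol, so wt% C = 12.011/84.313 × 100 = 14.25%.
M((Mg0.75Fe0.25)CO3) = 92.198 g/mol, so wt% C = 12.011/92.198 × 100 = 13.03%.
14.25 − 13.03 = 1.22 pp.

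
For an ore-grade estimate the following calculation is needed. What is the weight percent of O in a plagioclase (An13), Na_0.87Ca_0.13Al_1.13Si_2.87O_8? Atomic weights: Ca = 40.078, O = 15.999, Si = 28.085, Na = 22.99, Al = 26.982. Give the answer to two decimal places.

48.43 mass %

Formula mass = 0.87·22.99 + 0.13·40.078 + 1.13·26.982 + 2.87·28.085 + 8·15.999 = 264.297 g/mol, of which 127.992 g is O.
So O makes up 127.992/264.297 = 0.4843 of the mass, i.e. 48.43%.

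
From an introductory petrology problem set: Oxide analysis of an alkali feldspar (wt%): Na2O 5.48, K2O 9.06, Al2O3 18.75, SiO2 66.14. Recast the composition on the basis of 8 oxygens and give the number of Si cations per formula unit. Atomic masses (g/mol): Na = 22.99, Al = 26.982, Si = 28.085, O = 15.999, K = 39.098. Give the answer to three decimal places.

2.998 Si apfu

Na2O (M=61.979): mol = 0.08842; Na = 0.17684, O = 0.08842.
K2O (M=94.195): mol = 0.09618; K = 0.19236, O = 0.09618.
Al2O3 (M=101.961): mol = 0.18389; Al = 0.36778, O = 0.55167.
SiO2 (M=60.083): mol = 1.10081; Si = 1.10081, O = 2.20162.
ΣO = 2.93789; factor = 8/ΣO = 2.72304.
Si apfu = 1.10081 × 2.72304 = 2.998.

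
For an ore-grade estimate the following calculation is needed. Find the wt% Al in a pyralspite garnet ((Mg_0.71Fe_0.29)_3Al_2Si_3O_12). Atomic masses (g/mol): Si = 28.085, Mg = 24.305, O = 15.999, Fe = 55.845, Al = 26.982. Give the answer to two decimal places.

12.53 wt%

Molar mass of (Mg_0.71Fe_0.29)_3Al_2Si_3O_12: 2.13*24.305 + 0.87*55.845 + 2*26.982 + 3*28.085 + 12*15.999 = 430.562 g/mol.
Mass of Al per formula unit: 2 × 26.982 = 53.964 g.
Weight fraction Al = 53.964 / 430.562 = 0.1253.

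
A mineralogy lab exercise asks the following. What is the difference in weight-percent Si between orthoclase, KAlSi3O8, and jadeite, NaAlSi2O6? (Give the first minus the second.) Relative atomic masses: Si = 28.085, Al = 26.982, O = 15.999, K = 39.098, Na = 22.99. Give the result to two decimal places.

2.48 percentage points

Si in KAlSi3O8: molar mass 278.327 g/mol; 3×28.085 = 84.255 g → 30.27 wt%.
Si in NaAlSi2O6: molar mass 202.136 g/mol; 2×28.085 = 56.170 g → 27.79 wt%.
Difference = 30.27 − 27.79 = 2.48 percentage points.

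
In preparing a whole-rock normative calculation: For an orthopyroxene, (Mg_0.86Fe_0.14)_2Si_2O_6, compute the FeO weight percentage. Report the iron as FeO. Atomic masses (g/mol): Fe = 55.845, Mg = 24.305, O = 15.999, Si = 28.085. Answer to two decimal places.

9.60 wt%

M((Mg_0.86Fe_0.14)_2Si_2O_6) = 209.605 g/mol; M(FeO) = 71.844 g/mol.
Moles FeO per formula unit = 0.28 Fe ÷ 1 = 0.2800.
FeO fraction = (0.2800 × 71.844) / 209.605 = 20.116/209.605 = 0.0960.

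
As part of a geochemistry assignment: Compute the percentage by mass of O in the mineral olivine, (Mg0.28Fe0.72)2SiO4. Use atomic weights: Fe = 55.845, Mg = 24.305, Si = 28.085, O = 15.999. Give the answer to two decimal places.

Formula mass = 0.56*24.305 + 1.44*55.845 + 1*28.085 + 4*15.999 = 186.109 g/mol, of which 63.996 g is O.
So O makes up 63.996/186.109 = 0.3439 of the mass, i.e. 34.39%.

34.39 wt%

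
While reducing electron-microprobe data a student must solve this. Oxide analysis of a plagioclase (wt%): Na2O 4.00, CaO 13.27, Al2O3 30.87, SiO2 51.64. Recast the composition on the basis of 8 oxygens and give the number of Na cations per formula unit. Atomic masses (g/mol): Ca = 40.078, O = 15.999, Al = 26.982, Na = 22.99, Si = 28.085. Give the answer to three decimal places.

Na2O: 4.00/61.979 = 0.06454 mol → 0.12908 mol Na, 0.06454 mol O.
CaO: 13.27/56.077 = 0.23664 mol → 0.23664 mol Ca, 0.23664 mol O.
Al2O3: 30.87/101.961 = 0.30276 mol → 0.60552 mol Al, 0.90828 mol O.
SiO2: 51.64/60.083 = 0.85948 mol → 0.85948 mol Si, 1.71896 mol O.
Total oxygen = 2.92842 mol. Normalization factor = 8/2.92842 = 2.73185.
Na per 8 O = 0.12908 × 2.73185 = 0.353.

0.353 Na apfu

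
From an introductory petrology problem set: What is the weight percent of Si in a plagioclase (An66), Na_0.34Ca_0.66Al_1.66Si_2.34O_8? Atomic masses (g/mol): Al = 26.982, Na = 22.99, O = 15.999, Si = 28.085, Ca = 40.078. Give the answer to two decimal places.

Formula mass = 0.34·22.99 + 0.66·40.078 + 1.66·26.982 + 2.34·28.085 + 8·15.999 = 272.769 g/mol, of which 65.719 g is Si.
So Si makes up 65.719/272.769 = 0.2409 of the mass, i.e. 24.09%.

24.09 weight percent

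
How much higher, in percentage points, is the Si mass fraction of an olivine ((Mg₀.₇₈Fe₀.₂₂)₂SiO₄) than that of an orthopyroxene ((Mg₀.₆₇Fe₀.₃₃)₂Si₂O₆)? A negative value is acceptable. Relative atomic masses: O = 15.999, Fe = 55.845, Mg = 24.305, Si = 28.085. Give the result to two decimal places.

Si in (Mg₀.₇₈Fe₀.₂₂)₂SiO₄: molar mass 154.569 g/mol; 1×28.085 = 28.085 g → 18.17 wt%.
Si in (Mg₀.₆₇Fe₀.₃₃)₂Si₂O₆: molar mass 221.590 g/mol; 2×28.085 = 56.170 g → 25.35 wt%.
Difference = 18.17 − 25.35 = -7.18 percentage points.

-7.18 percentage points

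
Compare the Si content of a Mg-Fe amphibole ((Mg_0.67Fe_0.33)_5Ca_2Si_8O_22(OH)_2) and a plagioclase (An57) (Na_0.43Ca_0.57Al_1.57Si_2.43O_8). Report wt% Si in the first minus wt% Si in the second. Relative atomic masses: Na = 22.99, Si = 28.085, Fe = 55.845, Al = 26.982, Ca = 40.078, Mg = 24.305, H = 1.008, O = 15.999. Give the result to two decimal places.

0.84 percentage points

First mineral: 224.680 g Si in 864.394 g formula = 25.99 wt% Si.
Second mineral: 68.247 g Si in 271.330 g formula = 25.15 wt% Si.
25.99% − 25.15% gives a difference of 0.84 percentage points.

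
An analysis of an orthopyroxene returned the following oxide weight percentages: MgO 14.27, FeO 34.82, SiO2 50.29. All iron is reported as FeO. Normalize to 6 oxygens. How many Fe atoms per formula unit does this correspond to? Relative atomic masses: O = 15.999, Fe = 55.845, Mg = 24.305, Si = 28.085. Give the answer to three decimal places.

1.157 Fe apfu

14.27 wt% MgO ÷ 40.304 g/mol = 0.35406 mol, giving 0.35406 Mg and 0.35406 O.
34.82 wt% FeO ÷ 71.844 g/mol = 0.48466 mol, giving 0.48466 Fe and 0.48466 O.
50.29 wt% SiO2 ÷ 60.083 g/mol = 0.83701 mol, giving 0.83701 Si and 1.67402 O.
Oxygen sums to 2.51274; scaling by 6/2.51274 = 2.38783 puts the formula on 6 O.
Fe: 0.48466 × 2.38783 = 1.157 atoms per formula unit.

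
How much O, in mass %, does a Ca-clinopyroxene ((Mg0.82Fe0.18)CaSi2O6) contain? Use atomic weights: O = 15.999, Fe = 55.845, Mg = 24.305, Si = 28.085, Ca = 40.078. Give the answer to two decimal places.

Formula mass = 0.82*24.305 + 0.18*55.845 + 1*40.078 + 2*28.085 + 6*15.999 = 222.224 g/mol, of which 95.994 g is O.
So O makes up 95.994/222.224 = 0.4320 of the mass, i.e. 43.20%.

43.20 mass %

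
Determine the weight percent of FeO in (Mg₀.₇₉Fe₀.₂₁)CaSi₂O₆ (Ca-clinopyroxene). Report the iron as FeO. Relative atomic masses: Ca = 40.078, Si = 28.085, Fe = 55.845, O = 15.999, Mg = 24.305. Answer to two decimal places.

M((Mg₀.₇₉Fe₀.₂₁)CaSi₂O₆) = 223.170 g/mol; M(FeO) = 71.844 g/mol.
Moles FeO per formula unit = 0.21 Fe ÷ 1 = 0.2100.
FeO fraction = (0.2100 × 71.844) / 223.170 = 15.087/223.170 = 0.0676.

6.76 wt%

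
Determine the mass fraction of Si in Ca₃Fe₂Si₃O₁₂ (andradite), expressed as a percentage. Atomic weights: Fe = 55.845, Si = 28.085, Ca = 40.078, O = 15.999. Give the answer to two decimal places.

16.58 mass %

Molar mass of Ca₃Fe₂Si₃O₁₂: 3×40.078 + 2×55.845 + 3×28.085 + 12×15.999 = 508.167 g/mol.
Mass of Si per formula unit: 3 × 28.085 = 84.255 g.
Weight fraction Si = 84.255 / 508.167 = 0.1658.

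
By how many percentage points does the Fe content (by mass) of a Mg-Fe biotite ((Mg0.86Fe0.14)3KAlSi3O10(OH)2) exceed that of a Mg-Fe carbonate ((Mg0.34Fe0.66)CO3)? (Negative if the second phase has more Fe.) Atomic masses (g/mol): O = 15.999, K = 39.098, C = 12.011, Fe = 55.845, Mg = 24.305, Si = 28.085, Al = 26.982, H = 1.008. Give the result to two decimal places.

-29.61 percentage points

Fe in (Mg0.86Fe0.14)3KAlSi3O10(OH)2: molar mass 430.501 g/mol; 0.42×55.845 = 23.455 g → 5.45 wt%.
Fe in (Mg0.34Fe0.66)CO3: molar mass 105.129 g/mol; 0.66×55.845 = 36.858 g → 35.06 wt%.
Difference = 5.45 − 35.06 = -29.61 percentage points.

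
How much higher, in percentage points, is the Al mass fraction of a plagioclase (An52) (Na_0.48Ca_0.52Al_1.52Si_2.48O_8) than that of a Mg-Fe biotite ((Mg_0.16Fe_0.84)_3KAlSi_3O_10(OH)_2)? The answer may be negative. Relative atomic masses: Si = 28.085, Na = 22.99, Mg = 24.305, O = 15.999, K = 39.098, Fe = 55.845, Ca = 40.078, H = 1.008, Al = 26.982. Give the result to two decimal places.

9.73 percentage points

Al in Na_0.48Ca_0.52Al_1.52Si_2.48O_8: molar mass 270.531 g/mol; 1.52×26.982 = 41.013 g → 15.16 wt%.
Al in (Mg_0.16Fe_0.84)_3KAlSi_3O_10(OH)_2: molar mass 496.735 g/mol; 1×26.982 = 26.982 g → 5.43 wt%.
Difference = 15.16 − 5.43 = 9.73 percentage points.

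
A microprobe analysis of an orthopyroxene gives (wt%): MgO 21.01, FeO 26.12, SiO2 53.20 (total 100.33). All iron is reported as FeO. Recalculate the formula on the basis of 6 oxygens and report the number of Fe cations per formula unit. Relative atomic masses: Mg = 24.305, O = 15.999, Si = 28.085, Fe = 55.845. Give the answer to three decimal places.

21.01 wt% MgO ÷ 40.304 g/mol = 0.52129 mol, giving 0.52129 Mg and 0.52129 O.
26.12 wt% FeO ÷ 71.844 g/mol = 0.36357 mol, giving 0.36357 Fe and 0.36357 O.
53.20 wt% SiO2 ÷ 60.083 g/mol = 0.88544 mol, giving 0.88544 Si and 1.77088 O.
Oxygen sums to 2.65574; scaling by 6/2.65574 = 2.25926 puts the formula on 6 O.
Fe: 0.36357 × 2.25926 = 0.821 atoms per formula unit.

0.821 Fe apfu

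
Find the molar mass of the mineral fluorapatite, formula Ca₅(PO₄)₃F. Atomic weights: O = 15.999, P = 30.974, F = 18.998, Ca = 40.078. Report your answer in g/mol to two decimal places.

504.30 g/mol

Ca: 5 × 40.078 = 200.3900
P: 3 × 30.974 = 92.9220
O: 12 × 15.999 = 191.9880
F: 1 × 18.998 = 18.9980
Summing the contributions gives the formula mass.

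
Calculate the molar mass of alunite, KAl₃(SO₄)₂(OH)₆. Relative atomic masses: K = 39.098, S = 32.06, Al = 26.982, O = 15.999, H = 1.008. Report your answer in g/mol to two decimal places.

414.20 g/mol

K: 1 × 39.098 = 39.0980
Al: 3 × 26.982 = 80.9460
S: 2 × 32.06 = 64.1200
O: 14 × 15.999 = 223.9860
H: 6 × 1.008 = 6.0480
Summing the contributions gives the formula mass.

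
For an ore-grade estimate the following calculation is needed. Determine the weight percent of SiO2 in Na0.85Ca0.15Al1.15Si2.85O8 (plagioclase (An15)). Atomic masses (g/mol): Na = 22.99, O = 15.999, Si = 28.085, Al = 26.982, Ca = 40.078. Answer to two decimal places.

M(Na0.85Ca0.15Al1.15Si2.85O8) = 264.617 g/mol; M(SiO2) = 60.083 g/mol.
Moles SiO2 per formula unit = 2.85 Si ÷ 1 = 2.8500.
SiO2 fraction = (2.8500 × 60.083) / 264.617 = 171.237/264.617 = 0.6471.

64.71 wt%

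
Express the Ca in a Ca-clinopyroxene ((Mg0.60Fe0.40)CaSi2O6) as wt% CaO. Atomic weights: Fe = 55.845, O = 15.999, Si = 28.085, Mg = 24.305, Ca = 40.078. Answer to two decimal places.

Molar mass of (Mg0.60Fe0.40)CaSi2O6 = 0.60*24.305 + 0.40*55.845 + 1*40.078 + 2*28.085 + 6*15.999 = 229.163 g/mol.
Each formula unit contains 1 Ca, equivalent to 1/1 = 1.0000 mol CaO.
M(CaO) = 1×40.078 + 1×15.999 = 56.077 g/mol.
Mass of CaO per formula unit = 1.0000 × 56.077 = 56.077 g.
CaO wt% = 56.077 / 229.163 × 100 = 24.47%.

24.47 wt%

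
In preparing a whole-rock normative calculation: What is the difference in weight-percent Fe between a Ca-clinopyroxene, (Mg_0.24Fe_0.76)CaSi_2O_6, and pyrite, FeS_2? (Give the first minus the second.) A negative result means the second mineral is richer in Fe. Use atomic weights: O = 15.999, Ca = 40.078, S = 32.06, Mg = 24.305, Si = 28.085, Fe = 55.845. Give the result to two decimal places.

M((Mg_0.24Fe_0.76)CaSi_2O_6) = 240.517 g/mol, so wt% Fe = 42.442/240.517 × 100 = 17.65%.
M(FeS_2) = 119.965 g/mol, so wt% Fe = 55.845/119.965 × 100 = 46.55%.
17.65 − 46.55 = -28.90 pp.

-28.90 percentage points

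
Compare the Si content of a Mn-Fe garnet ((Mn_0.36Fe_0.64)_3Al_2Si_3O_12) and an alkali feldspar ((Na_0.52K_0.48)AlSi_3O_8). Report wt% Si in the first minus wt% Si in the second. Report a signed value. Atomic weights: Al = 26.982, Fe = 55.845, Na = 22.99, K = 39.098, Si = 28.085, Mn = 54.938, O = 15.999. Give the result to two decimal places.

-14.25 percentage points

Si in (Mn_0.36Fe_0.64)_3Al_2Si_3O_12: molar mass 496.762 g/mol; 3×28.085 = 84.255 g → 16.96 wt%.
Si in (Na_0.52K_0.48)AlSi_3O_8: molar mass 269.951 g/mol; 3×28.085 = 84.255 g → 31.21 wt%.
Difference = 16.96 − 31.21 = -14.25 percentage points.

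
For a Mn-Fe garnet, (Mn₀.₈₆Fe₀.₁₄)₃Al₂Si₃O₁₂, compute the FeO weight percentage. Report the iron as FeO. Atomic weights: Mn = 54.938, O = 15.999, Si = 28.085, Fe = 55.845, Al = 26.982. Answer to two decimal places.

6.09 wt%

Molar mass of (Mn₀.₈₆Fe₀.₁₄)₃Al₂Si₃O₁₂ = 2.58·54.938 + 0.42·55.845 + 2·26.982 + 3·28.085 + 12·15.999 = 495.402 g/mol.
Each formula unit contains 0.42 Fe, equivalent to 0.42/1 = 0.4200 mol FeO.
M(FeO) = 1×55.845 + 1×15.999 = 71.844 g/mol.
Mass of FeO per formula unit = 0.4200 × 71.844 = 30.174 g.
FeO wt% = 30.174 / 495.402 × 100 = 6.09%.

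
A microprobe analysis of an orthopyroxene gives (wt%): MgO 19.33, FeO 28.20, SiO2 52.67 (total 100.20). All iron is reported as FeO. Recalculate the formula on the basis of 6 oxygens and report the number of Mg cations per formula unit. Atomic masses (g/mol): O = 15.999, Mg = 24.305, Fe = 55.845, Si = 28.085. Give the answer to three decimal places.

1.096 Mg apfu

MgO: 19.33/40.304 = 0.47961 mol → 0.47961 mol Mg, 0.47961 mol O.
FeO: 28.20/71.844 = 0.39252 mol → 0.39252 mol Fe, 0.39252 mol O.
SiO2: 52.67/60.083 = 0.87662 mol → 0.87662 mol Si, 1.75324 mol O.
Total oxygen = 2.62537 mol. Normalization factor = 6/2.62537 = 2.28539.
Mg per 6 O = 0.47961 × 2.28539 = 1.096.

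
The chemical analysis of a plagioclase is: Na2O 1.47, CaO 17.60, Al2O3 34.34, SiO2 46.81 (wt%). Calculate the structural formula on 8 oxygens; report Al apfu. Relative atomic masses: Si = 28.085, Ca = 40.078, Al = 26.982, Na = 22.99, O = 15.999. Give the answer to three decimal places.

Na2O: 1.47/61.979 = 0.02372 mol → 0.04744 mol Na, 0.02372 mol O.
CaO: 17.60/56.077 = 0.31385 mol → 0.31385 mol Ca, 0.31385 mol O.
Al2O3: 34.34/101.961 = 0.33680 mol → 0.67360 mol Al, 1.01040 mol O.
SiO2: 46.81/60.083 = 0.77909 mol → 0.77909 mol Si, 1.55818 mol O.
Total oxygen = 2.90615 mol. Normalization factor = 8/2.90615 = 2.75278.
Al per 8 O = 0.67360 × 2.75278 = 1.854.

1.854 Al apfu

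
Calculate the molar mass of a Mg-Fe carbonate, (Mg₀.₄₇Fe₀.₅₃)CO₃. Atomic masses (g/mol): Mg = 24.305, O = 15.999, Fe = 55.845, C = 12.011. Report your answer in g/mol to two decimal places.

101.03 g/mol

The formula mass is the sum 0.47·24.305 + 0.53·55.845 + 1·12.011 + 3·15.999.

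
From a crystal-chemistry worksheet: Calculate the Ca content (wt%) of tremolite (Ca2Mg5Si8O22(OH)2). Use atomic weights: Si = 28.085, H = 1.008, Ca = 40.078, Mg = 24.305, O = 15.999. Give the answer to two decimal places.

9.87 wt%

Molar mass of Ca2Mg5Si8O22(OH)2: 2·40.078 + 5·24.305 + 8·28.085 + 24·15.999 + 2·1.008 = 812.353 g/mol.
Mass of Ca per formula unit: 2 × 40.078 = 80.156 g.
Weight fraction Ca = 80.156 / 812.353 = 0.0987.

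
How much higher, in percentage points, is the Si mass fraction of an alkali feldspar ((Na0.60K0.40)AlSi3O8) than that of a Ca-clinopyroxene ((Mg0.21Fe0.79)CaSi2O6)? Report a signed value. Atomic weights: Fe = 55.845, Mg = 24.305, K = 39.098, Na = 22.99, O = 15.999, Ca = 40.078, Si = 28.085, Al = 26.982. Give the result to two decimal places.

M((Na0.60K0.40)AlSi3O8) = 268.662 g/mol, so wt% Si = 84.255/268.662 × 100 = 31.36%.
M((Mg0.21Fe0.79)CaSi2O6) = 241.464 g/mol, so wt% Si = 56.170/241.464 × 100 = 23.26%.
31.36 − 23.26 = 8.10 pp.

8.10 percentage points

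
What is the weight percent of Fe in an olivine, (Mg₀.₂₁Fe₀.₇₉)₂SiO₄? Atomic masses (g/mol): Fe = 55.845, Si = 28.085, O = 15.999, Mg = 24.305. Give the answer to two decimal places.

Molar mass of (Mg₀.₂₁Fe₀.₇₉)₂SiO₄: 0.42·24.305 + 1.58·55.845 + 1·28.085 + 4·15.999 = 190.524 g/mol.
Mass of Fe per formula unit: 1.58 × 55.845 = 88.235 g.
Weight fraction Fe = 88.235 / 190.524 = 0.4631.

46.31 mass %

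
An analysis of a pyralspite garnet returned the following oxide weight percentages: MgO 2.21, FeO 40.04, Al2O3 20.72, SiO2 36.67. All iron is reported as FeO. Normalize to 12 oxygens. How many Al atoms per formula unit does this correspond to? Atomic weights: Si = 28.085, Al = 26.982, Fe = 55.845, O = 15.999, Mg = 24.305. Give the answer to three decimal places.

2.21 wt% MgO ÷ 40.304 g/mol = 0.05483 mol, giving 0.05483 Mg and 0.05483 O.
40.04 wt% FeO ÷ 71.844 g/mol = 0.55732 mol, giving 0.55732 Fe and 0.55732 O.
20.72 wt% Al2O3 ÷ 101.961 g/mol = 0.20321 mol, giving 0.40642 Al and 0.60963 O.
36.67 wt% SiO2 ÷ 60.083 g/mol = 0.61032 mol, giving 0.61032 Si and 1.22064 O.
Oxygen sums to 2.44242; scaling by 12/2.44242 = 4.91316 puts the formula on 12 O.
Al: 0.40642 × 4.91316 = 1.997 atoms per formula unit.

1.997 Al apfu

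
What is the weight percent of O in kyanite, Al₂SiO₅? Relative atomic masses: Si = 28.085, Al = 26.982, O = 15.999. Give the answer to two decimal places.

49.37 mass %

Molar mass of Al₂SiO₅: 2·26.982 + 1·28.085 + 5·15.999 = 162.044 g/mol.
Mass of O per formula unit: 5 × 15.999 = 79.995 g.
Weight fraction O = 79.995 / 162.044 = 0.4937.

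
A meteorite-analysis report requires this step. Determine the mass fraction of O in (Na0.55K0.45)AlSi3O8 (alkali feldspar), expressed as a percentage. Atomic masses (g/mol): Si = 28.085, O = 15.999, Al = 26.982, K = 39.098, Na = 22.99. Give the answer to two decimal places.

M((Na0.55K0.45)AlSi3O8) = 269.468 g/mol.
O contributes 8 × 15.999 = 127.992 g per mole.
127.992/269.468 = 0.4750 → 47.50%.

47.50 weight percent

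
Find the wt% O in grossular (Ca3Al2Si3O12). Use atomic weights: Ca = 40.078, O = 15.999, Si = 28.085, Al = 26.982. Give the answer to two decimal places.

42.62 mass %

M(Ca3Al2Si3O12) = 450.441 g/mol.
O contributes 12 × 15.999 = 191.988 g per mole.
191.988/450.441 = 0.4262 → 42.62%.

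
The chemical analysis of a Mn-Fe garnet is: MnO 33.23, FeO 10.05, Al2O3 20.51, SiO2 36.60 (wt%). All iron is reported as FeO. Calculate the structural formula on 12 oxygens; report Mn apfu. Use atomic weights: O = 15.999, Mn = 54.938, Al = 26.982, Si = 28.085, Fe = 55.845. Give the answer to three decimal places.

MnO (M=70.937): mol = 0.46844; Mn = 0.46844, O = 0.46844.
FeO (M=71.844): mol = 0.13989; Fe = 0.13989, O = 0.13989.
Al2O3 (M=101.961): mol = 0.20116; Al = 0.40232, O = 0.60348.
SiO2 (M=60.083): mol = 0.60916; Si = 0.60916, O = 1.21832.
ΣO = 2.43013; factor = 12/ΣO = 4.93801.
Mn apfu = 0.46844 × 4.93801 = 2.313.

2.313 Mn apfu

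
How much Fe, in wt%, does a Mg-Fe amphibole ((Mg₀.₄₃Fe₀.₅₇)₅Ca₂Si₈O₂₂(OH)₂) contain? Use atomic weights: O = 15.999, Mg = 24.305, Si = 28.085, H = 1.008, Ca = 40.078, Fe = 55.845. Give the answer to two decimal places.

M((Mg₀.₄₃Fe₀.₅₇)₅Ca₂Si₈O₂₂(OH)₂) = 902.242 g/mol.
Fe contributes 2.85 × 55.845 = 159.158 g per mole.
159.158/902.242 = 0.1764 → 17.64%.

17.64 wt%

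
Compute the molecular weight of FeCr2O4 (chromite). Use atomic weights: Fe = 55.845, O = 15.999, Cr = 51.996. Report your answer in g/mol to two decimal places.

223.83 g/mol

Fe: 1 × 55.845 = 55.8450
Cr: 2 × 51.996 = 103.9920
O: 4 × 15.999 = 63.9960
Summing the contributions gives the formula mass.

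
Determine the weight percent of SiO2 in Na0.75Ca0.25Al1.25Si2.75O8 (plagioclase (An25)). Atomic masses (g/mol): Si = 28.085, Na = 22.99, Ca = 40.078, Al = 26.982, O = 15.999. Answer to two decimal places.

62.07 wt%

Formula mass = 266.215 g/mol.
2.75 Si → 2.7500 mol SiO2 per formula unit; M(SiO2) = 60.083, so SiO2 mass = 165.228 g.
165.228/266.215 × 100 = 62.07 wt%.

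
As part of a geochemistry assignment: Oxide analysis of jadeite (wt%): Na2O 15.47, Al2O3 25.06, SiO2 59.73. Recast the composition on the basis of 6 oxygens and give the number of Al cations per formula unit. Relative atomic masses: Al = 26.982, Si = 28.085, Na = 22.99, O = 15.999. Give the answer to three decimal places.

0.991 Al apfu

Na2O (M=61.979): mol = 0.24960; Na = 0.49920, O = 0.24960.
Al2O3 (M=101.961): mol = 0.24578; Al = 0.49156, O = 0.73734.
SiO2 (M=60.083): mol = 0.99412; Si = 0.99412, O = 1.98824.
ΣO = 2.97518; factor = 6/ΣO = 2.01668.
Al apfu = 0.49156 × 2.01668 = 0.991.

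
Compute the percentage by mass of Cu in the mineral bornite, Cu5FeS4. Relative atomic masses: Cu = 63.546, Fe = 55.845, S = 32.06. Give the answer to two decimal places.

63.32 weight percent

Formula mass = 5*63.546 + 1*55.845 + 4*32.06 = 501.815 g/mol, of which 317.730 g is Cu.
So Cu makes up 317.730/501.815 = 0.6332 of the mass, i.e. 63.32%.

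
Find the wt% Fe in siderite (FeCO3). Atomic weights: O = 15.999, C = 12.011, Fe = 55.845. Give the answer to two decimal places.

Molar mass of FeCO3: 1·55.845 + 1·12.011 + 3·15.999 = 115.853 g/mol.
Mass of Fe per formula unit: 1 × 55.845 = 55.845 g.
Weight fraction Fe = 55.845 / 115.853 = 0.4820.

48.20 weight percent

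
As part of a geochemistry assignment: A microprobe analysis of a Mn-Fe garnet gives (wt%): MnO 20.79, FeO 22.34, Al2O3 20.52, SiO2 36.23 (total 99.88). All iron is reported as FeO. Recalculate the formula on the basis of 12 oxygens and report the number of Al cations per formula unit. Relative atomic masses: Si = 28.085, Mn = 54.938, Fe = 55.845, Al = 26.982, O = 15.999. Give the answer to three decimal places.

2.001 Al apfu

MnO: 20.79/70.937 = 0.29308 mol → 0.29308 mol Mn, 0.29308 mol O.
FeO: 22.34/71.844 = 0.31095 mol → 0.31095 mol Fe, 0.31095 mol O.
Al2O3: 20.52/101.961 = 0.20125 mol → 0.40250 mol Al, 0.60375 mol O.
SiO2: 36.23/60.083 = 0.60300 mol → 0.60300 mol Si, 1.20600 mol O.
Total oxygen = 2.41378 mol. Normalization factor = 12/2.41378 = 4.97146.
Al per 12 O = 0.40250 × 4.97146 = 2.001.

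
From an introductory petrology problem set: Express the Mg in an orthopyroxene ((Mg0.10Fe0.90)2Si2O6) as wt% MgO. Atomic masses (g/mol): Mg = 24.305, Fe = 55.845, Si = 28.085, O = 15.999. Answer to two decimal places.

3.13 wt%

Formula mass = 257.546 g/mol.
0.20 Mg → 0.2000 mol MgO per formula unit; M(MgO) = 40.304, so MgO mass = 8.061 g.
8.061/257.546 × 100 = 3.13 wt%.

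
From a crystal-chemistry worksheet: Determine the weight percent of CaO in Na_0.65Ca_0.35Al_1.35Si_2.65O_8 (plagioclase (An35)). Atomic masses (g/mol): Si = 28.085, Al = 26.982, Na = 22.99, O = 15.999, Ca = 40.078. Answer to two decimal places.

Molar mass of Na_0.65Ca_0.35Al_1.35Si_2.65O_8 = 0.65*22.99 + 0.35*40.078 + 1.35*26.982 + 2.65*28.085 + 8*15.999 = 267.814 g/mol.
Each formula unit contains 0.35 Ca, equivalent to 0.35/1 = 0.3500 mol CaO.
M(CaO) = 1×40.078 + 1×15.999 = 56.077 g/mol.
Mass of CaO per formula unit = 0.3500 × 56.077 = 19.627 g.
CaO wt% = 19.627 / 267.814 × 100 = 7.33%.

7.33 wt%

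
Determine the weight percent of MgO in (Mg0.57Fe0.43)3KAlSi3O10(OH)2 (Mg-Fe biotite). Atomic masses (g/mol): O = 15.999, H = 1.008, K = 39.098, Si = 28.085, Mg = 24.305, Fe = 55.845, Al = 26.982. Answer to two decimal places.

Formula mass = 457.941 g/mol.
1.71 Mg → 1.7100 mol MgO per formula unit; M(MgO) = 40.304, so MgO mass = 68.920 g.
68.920/457.941 × 100 = 15.05 wt%.

15.05 wt%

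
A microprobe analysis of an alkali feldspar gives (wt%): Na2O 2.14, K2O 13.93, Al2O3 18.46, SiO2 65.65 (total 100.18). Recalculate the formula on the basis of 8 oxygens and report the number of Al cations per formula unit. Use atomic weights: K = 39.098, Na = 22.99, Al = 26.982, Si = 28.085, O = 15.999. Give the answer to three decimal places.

0.995 Al apfu

2.14 wt% Na2O ÷ 61.979 g/mol = 0.03453 mol, giving 0.06906 Na and 0.03453 O.
13.93 wt% K2O ÷ 94.195 g/mol = 0.14788 mol, giving 0.29576 K and 0.14788 O.
18.46 wt% Al2O3 ÷ 101.961 g/mol = 0.18105 mol, giving 0.36210 Al and 0.54315 O.
65.65 wt% SiO2 ÷ 60.083 g/mol = 1.09266 mol, giving 1.09266 Si and 2.18532 O.
Oxygen sums to 2.91088; scaling by 8/2.91088 = 2.74831 puts the formula on 8 O.
Al: 0.36210 × 2.74831 = 0.995 atoms per formula unit.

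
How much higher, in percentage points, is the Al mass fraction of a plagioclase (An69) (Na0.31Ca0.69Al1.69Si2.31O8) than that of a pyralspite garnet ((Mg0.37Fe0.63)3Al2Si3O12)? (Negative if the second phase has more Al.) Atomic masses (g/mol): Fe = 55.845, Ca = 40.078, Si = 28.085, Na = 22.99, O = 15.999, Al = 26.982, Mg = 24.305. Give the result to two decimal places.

M(Na0.31Ca0.69Al1.69Si2.31O8) = 273.249 g/mol, so wt% Al = 45.600/273.249 × 100 = 16.69%.
M((Mg0.37Fe0.63)3Al2Si3O12) = 462.733 g/mol, so wt% Al = 53.964/462.733 × 100 = 11.66%.
16.69 − 11.66 = 5.03 pp.

5.03 percentage points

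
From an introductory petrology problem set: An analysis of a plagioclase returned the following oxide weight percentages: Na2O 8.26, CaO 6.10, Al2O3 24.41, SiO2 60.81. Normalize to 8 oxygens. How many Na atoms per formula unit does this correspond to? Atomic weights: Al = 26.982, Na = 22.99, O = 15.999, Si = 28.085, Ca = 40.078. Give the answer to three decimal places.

0.714 Na apfu

Na2O: 8.26/61.979 = 0.13327 mol → 0.26654 mol Na, 0.13327 mol O.
CaO: 6.10/56.077 = 0.10878 mol → 0.10878 mol Ca, 0.10878 mol O.
Al2O3: 24.41/101.961 = 0.23941 mol → 0.47882 mol Al, 0.71823 mol O.
SiO2: 60.81/60.083 = 1.01210 mol → 1.01210 mol Si, 2.02420 mol O.
Total oxygen = 2.98448 mol. Normalization factor = 8/2.98448 = 2.68053.
Na per 8 O = 0.26654 × 2.68053 = 0.714.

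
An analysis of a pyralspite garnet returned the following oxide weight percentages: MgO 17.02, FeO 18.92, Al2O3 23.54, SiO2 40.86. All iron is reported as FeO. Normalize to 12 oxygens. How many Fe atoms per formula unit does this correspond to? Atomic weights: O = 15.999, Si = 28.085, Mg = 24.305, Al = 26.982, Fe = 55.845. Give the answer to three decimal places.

MgO (M=40.304): mol = 0.42229; Mg = 0.42229, O = 0.42229.
FeO (M=71.844): mol = 0.26335; Fe = 0.26335, O = 0.26335.
Al2O3 (M=101.961): mol = 0.23087; Al = 0.46174, O = 0.69261.
SiO2 (M=60.083): mol = 0.68006; Si = 0.68006, O = 1.36012.
ΣO = 2.73837; factor = 12/ΣO = 4.38217.
Fe apfu = 0.26335 × 4.38217 = 1.154.

1.154 Fe apfu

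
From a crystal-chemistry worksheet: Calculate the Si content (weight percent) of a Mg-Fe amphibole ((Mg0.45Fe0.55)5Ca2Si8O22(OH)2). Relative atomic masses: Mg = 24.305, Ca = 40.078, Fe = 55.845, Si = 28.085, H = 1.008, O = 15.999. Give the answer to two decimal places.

24.99 weight percent

Formula mass = 2.25*24.305 + 2.75*55.845 + 2*40.078 + 8*28.085 + 24*15.999 + 2*1.008 = 899.088 g/mol, of which 224.680 g is Si.
So Si makes up 224.680/899.088 = 0.2499 of the mass, i.e. 24.99%.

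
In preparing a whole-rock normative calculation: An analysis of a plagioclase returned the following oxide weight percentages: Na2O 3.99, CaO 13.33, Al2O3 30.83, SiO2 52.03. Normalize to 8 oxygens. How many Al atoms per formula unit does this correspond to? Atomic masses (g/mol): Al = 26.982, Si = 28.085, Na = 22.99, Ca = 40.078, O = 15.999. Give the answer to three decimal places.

3.99 wt% Na2O ÷ 61.979 g/mol = 0.06438 mol, giving 0.12876 Na and 0.06438 O.
13.33 wt% CaO ÷ 56.077 g/mol = 0.23771 mol, giving 0.23771 Ca and 0.23771 O.
30.83 wt% Al2O3 ÷ 101.961 g/mol = 0.30237 mol, giving 0.60474 Al and 0.90711 O.
52.03 wt% SiO2 ÷ 60.083 g/mol = 0.86597 mol, giving 0.86597 Si and 1.73194 O.
Oxygen sums to 2.94114; scaling by 8/2.94114 = 2.72003 puts the formula on 8 O.
Al: 0.60474 × 2.72003 = 1.645 atoms per formula unit.

1.645 Al apfu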